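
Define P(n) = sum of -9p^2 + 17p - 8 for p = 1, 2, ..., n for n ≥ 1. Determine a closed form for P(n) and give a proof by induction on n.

P(n) = -n(n - 1)(3n - 1)

We claim P(n) = -n(n - 1)(3n - 1) for all n ≥ 1.
Base step (n = 1): P(1) = 0, and the closed form gives 0. They agree.
For the inductive step, assume it holds for an arbitrary p ≥ 1, so P(p) = p(-3p^2 + 4p - 1).
Then P(p+1) = P(p) + (p(-9p - 1)) = (p(-3p^2 + 4p - 1)) + (p(-9p - 1)).
Simplifying, P(p+1) = -p(p + 1)(3p + 2) = -(p+1)((p+1) - 1)(3(p+1) - 1),
which is the closed form with n = p+1.
Hence, by induction on n, the claim holds for every n ≥ 1.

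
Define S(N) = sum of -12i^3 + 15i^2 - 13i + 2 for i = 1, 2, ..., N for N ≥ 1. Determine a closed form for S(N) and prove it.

We claim S(N) = -N(3N^3 + N^2 + 2N + 2) for all N ≥ 1.
Base step (N = 1): S(1) = -8, and the closed form gives -8. They agree.
For the inductive step, assume it holds for an arbitrary i ≥ 1, so S(i) = i(-3i^3 - i^2 - 2i - 2).
Then S(i+1) = S(i) + (-12i^3 - 21i^2 - 19i - 8) = (i(-3i^3 - i^2 - 2i - 2)) + (-12i^3 - 21i^2 - 19i - 8).
Simplifying, S(i+1) = -(i + 1)(3i^3 + 10i^2 + 13i + 8) = -(i+1)(3(i+1)^3 + (i+1)^2 + 2(i+1) + 2),
which is the closed form with N = i+1.
By the principle of mathematical induction, the result holds for all N ≥ 1.

S(N) = -N(3N^3 + N^2 + 2N + 2)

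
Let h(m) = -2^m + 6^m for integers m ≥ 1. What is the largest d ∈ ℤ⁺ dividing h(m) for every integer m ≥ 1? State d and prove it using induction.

d = 4

Computing the first values: h(1) = 4 and h(2) = 32; gcd(4, 32) = 4, so d ≤ 4.
We prove 4 | -2^m + 6^m for all m ≥ 1 by induction on m.
Base step (m = 1): h(1) = 4 = 4·(1), so 4 | h(1).
Inductive step: suppose the statement holds for some j ≥ 1, i.e. 4 | h(j). Then
6^{j+1} − 2^{j+1} = 6·6^j − 2·2^j = 6·(6^j − 2^j) + (4)·2^j. The first term is divisible by 4 by the inductive hypothesis, and the second term (4)·2^j is divisible by 4 since 4 | 4. Hence 4 | h(j+1).
Hence, by induction on m, the claim holds for every m ≥ 1.
Therefore the largest such d is 4.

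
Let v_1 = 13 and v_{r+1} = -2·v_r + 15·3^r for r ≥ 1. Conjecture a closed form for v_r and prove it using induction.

Computing the first terms: v_1 = 13, v_2 = 19, v_3 = 97. This suggests v_r = (-2)^(r + 1) + 3^(r + 1).
Base case (r = 1): the formula gives 13 = 13 = v_1.
Inductive step: assume the claim holds for r = m, so v_m = (-2)^(m + 1) + 3^(m + 1).
Then v_{m+1} = -2·v_m + 15·3^m = -2·((-2)^(m + 1) + 3^(m + 1)) + 15·3^m = (-2)^(m + 2) + 3^(m + 2) = (-2)^((m+1) + 1) + 3^((m+1) + 1),
which is the claimed formula at r = m+1.
By the principle of mathematical induction, the result holds for all r ≥ 1.

v_r = (-2)^(r + 1) + 3^(r + 1)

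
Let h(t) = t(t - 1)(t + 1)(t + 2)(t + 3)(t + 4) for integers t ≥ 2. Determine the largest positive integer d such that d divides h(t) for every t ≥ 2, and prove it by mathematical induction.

d = 720

Computing the first values: h(2) = 720 and h(3) = 5040; gcd(720, 5040) = 720, so d ≤ 720.
We prove 720 | t(t - 1)(t + 1)(t + 2)(t + 3)(t + 4) for all t ≥ 2 by induction on t.
Base case (t = 2): h(2) = 720 = 720·(1), so 720 | h(2).
Inductive step: assume the claim holds for t = k, i.e. 720 | h(k). Then
h(k+1) − h(k) = k·(k+1)·(k+2)·(k+3)·(k+4)·(k+5) − (k-1)·k·(k+1)·(k+2)·(k+3)·(k+4) = k·(k+1)·(k+2)·(k+3)·(k+4)·[(k+5) − (k-1)] = 6·k·(k+1)·(k+2)·(k+3)·(k+4). The product of 5 consecutive integers is divisible by (5)! = 120, so h(k+1) − h(k) is divisible by 6·120 = 720. By the inductive hypothesis 720 | h(k), hence 720 | h(k+1).
By the principle of mathematical induction, the result holds for all t ≥ 2.
Therefore the largest such d is 720.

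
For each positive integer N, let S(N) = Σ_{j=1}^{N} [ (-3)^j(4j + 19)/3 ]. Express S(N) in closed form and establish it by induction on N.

We claim S(N) = (-3)^N(N + 5) - 5 for all N ≥ 1.
For the base case N = 1: S(1) = -23, and the closed form gives -23. They agree.
Inductive step: assume the claim holds for N = j, so S(j) = (-3)^j(j + 5) - 5.
Then S(j+1) = S(j) + ((-3)^j(-4j - 23)) = ((-3)^j(j + 5) - 5) + ((-3)^j(-4j - 23)).
Simplifying, S(j+1) = -3(-3)^j·j - 18(-3)^j - 5 = (-3)^(j+1)((j+1) + 5) - 5,
which is the closed form with N = j+1.
By the principle of mathematical induction, the result holds for all N ≥ 1.

S(N) = (-3)^N(N + 5) - 5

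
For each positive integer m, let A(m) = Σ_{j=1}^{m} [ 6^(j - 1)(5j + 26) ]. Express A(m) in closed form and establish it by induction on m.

A(m) = 6^m(m + 5) - 5

We claim A(m) = 6^m(m + 5) - 5 for all m ≥ 1.
For the base case m = 1: A(1) = 31, and the closed form gives 31. They agree.
Inductive step: assume the claim holds for m = j, so A(j) = 6^j(j + 5) - 5.
Then A(j+1) = A(j) + (6^j(5j + 31)) = (6^j(j + 5) - 5) + (6^j(5j + 31)).
Simplifying, A(j+1) = 6^(j + 1)j + 6^(j + 2) - 5 = 6^(j+1)((j+1) + 5) - 5,
which is the closed form with m = j+1.
Hence, by induction on m, the claim holds for every m ≥ 1.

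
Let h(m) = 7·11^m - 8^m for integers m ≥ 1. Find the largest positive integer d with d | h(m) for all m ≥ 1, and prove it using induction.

Computing the first values: h(1) = 69 and h(2) = 783; gcd(69, 783) = 3, so d ≤ 3.
We prove 3 | 7·11^m - 8^m for all m ≥ 1 by induction on m.
Base step (m = 1): h(1) = 69 = 3·(23), so 3 | h(1).
For the inductive step, assume it holds for an arbitrary j ≥ 1, i.e. 3 | h(j). Then
h(j+1) − 11·h(j) = (7·11^(j+1) - 8^(j+1)) − 11·(7·11^j - 8^j) = (-1)·8^j·(8 − 11) = (3)·8^j. Since 3 | h(j) by the inductive hypothesis, 3 | 11·h(j); and 3 | 3 since 3 = 3·1. Therefore 3 | h(j+1).
Hence, by induction on m, the claim holds for every m ≥ 1.
Therefore the largest such d is 3.

d = 3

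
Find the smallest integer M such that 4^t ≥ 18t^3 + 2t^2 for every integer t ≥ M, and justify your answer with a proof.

At t = 5: 1024 < 2300, so the inequality fails and M ≥ 6. We prove 4^t ≥ 18t^3 + 2t^2 for all t ≥ 6.
Base step (t = 6): 4^t = 4096 and 18t^3 + 2t^2 = 3960, so 4096 ≥ 3960.
Inductive step: assume the claim holds for t = p, so 4^p ≥ 18p^3 + 2p^2.
Then 4^(p + 1) = 4·(4^p) ≥ 4·(18p^3 + 2p^2).
Also, for p ≥ 6 we have 4·(18p^3 + 2p^2) ≥ 18(p+1)^3 + 2(p+1)^2, since 4·(18p^3 + 2p^2) − (18(p+1)^3 + 2(p+1)^2) = 54p^3 - 48p^2 - 58p - 20, which is nonnegative for all p ≥ 6.
Combining, 4^(p + 1) ≥ 18(p+1)^3 + 2(p+1)^2.
By the principle of mathematical induction, the result holds for all t ≥ 6.
Hence the smallest such M is 6.

M = 6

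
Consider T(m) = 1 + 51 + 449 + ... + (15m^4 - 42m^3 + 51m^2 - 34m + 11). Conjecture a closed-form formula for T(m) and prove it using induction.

T(m) = m(3m^4 - 3m^3 + m^2 - 2m + 2)

We claim T(m) = m(3m^4 - 3m^3 + m^2 - 2m + 2) for all m ≥ 1.
For the base case m = 1: T(1) = 1, and the closed form gives 1. They agree.
Inductive step: suppose the statement holds for some j ≥ 1, so T(j) = j(3j^4 - 3j^3 + j^2 - 2j + 2).
Then T(j+1) = T(j) + (15j^4 + 18j^3 + 15j^2 + 2j + 1) = (j(3j^4 - 3j^3 + j^2 - 2j + 2)) + (15j^4 + 18j^3 + 15j^2 + 2j + 1).
Simplifying, T(j+1) = (j + 1)(3j^4 + 9j^3 + 10j^2 + 3j + 1) = (j+1)(3(j+1)^4 - 3(j+1)^3 + (j+1)^2 - 2(j+1) + 2),
which is the closed form with m = j+1.
This completes the induction.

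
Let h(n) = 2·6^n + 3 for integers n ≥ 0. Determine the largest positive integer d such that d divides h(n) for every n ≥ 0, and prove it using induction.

d = 5

Computing the first values: h(0) = 5 and h(1) = 15; gcd(5, 15) = 5, so d ≤ 5.
We prove 5 | 2·6^n + 3 for all n ≥ 0 by induction on n.
Base step (n = 0): h(0) = 5 = 5·(1), so 5 | h(0).
Inductive step: assume the claim holds for n = i, i.e. 5 | h(i). Then
h(i+1) = 2·6^(i+1) + 3 = 6·(2·6^i + 3) - 15 = 6·h(i) - 15. The first term is divisible by 5 by the inductive hypothesis, and -15 is divisible by 5. Hence 5 | h(i+1).
By the principle of mathematical induction, the result holds for all n ≥ 0.
Therefore the largest such d is 5.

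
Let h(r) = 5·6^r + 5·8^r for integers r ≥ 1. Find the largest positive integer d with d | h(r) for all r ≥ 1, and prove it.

Computing the first values: h(1) = 70 and h(2) = 500; gcd(70, 500) = 10, so d ≤ 10.
We prove 10 | 5·6^r + 5·8^r for all r ≥ 1 by induction on r.
When r = 1: h(1) = 70 = 10·(7), so 10 | h(1).
Suppose the result is true for r = m, i.e. 10 | h(m). Then
h(m+1) − 8·h(m) = (5·6^(m+1) + 5·8^(m+1)) − 8·(5·6^m + 5·8^m) = (5)·6^m·(6 − 8) = (-10)·6^m. Since 10 | h(m) by the inductive hypothesis, 10 | 8·h(m); and 10 | -10 since -10 = 10·-1. Therefore 10 | h(m+1).
By induction, the statement is established for all r ≥ 1.
Therefore the largest such d is 10.

d = 10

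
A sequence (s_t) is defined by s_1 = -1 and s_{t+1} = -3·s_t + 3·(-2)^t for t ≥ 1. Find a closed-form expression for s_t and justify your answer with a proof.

Computing the first terms: s_1 = -1, s_2 = -3, s_3 = 21. This suggests s_t = 3(-2)^t + 5(-3)^(t - 1).
For the base case t = 1: the formula gives -1 = -1 = s_1.
Inductive step: assume the claim holds for t = j, so s_j = 3(-2)^j + 5(-3)^(j - 1).
Then s_{j+1} = -3·s_j + 3·(-2)^j = -3·(3(-2)^j + 5(-3)^(j - 1)) + 3·(-2)^j = 3(-2)^(j + 1) + 5(-3)^j = 3(-2)^(j+1) + 5(-3)^((j+1) - 1),
which is the claimed formula at t = j+1.
By induction, the statement is established for all t ≥ 1.

s_t = 3(-2)^t + 5(-3)^(t - 1)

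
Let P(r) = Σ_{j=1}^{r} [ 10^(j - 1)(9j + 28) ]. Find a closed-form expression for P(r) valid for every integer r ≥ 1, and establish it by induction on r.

P(r) = 10^r(r + 3) - 3

We claim P(r) = 10^r(r + 3) - 3 for all r ≥ 1.
Base step (r = 1): P(1) = 37, and the closed form gives 37. They agree.
Suppose the result is true for r = j, so P(j) = 10^j(j + 3) - 3.
Then P(j+1) = P(j) + (10^j(9j + 37)) = (10^j(j + 3) - 3) + (10^j(9j + 37)).
Simplifying, P(j+1) = 10·10^j·j + 40·10^j - 3 = 10^(j+1)((j+1) + 3) - 3,
which is the closed form with r = j+1.
This completes the induction.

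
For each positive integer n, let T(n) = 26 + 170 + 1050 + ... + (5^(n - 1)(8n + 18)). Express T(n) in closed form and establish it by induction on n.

T(n) = 2·5^n(n + 2) - 4

We claim T(n) = 2·5^n(n + 2) - 4 for all n ≥ 1.
Base case (n = 1): T(1) = 26, and the closed form gives 26. They agree.
Inductive step: assume the claim holds for n = m, so T(m) = 2·5^m(m + 2) - 4.
Then T(m+1) = T(m) + (5^m(8m + 26)) = (2·5^m(m + 2) - 4) + (5^m(8m + 26)).
Simplifying, T(m+1) = 10·5^m·m + 30·5^m - 4 = 2·5^(m+1)((m+1) + 2) - 4,
which is the closed form with n = m+1.
By the principle of mathematical induction, the result holds for all n ≥ 1.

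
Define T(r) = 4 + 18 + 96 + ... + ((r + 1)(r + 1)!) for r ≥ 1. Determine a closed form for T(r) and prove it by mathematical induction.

We claim T(r) = (r + 2)! - 2 for all r ≥ 1.
Base case (r = 1): T(1) = 4, and the closed form gives 4. They agree.
For the inductive step, assume it holds for an arbitrary p ≥ 1, so T(p) = (p + 2)! - 2.
Then T(p+1) = T(p) + ((p + 2)(p + 2)!) = ((p + 2)! - 2) + ((p + 2)(p + 2)!).
Simplifying, T(p+1) = ((p+1) + 2)! - 2,
which is the closed form with r = p+1.
Hence, by induction on r, the claim holds for every r ≥ 1.

T(r) = (r + 2)! - 2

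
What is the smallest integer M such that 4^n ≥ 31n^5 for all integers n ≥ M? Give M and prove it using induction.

M = 12

At n = 11: 4194304 < 4992581, so the inequality fails and M ≥ 12. We prove 4^n ≥ 31n^5 for all n ≥ 12.
When n = 12: 4^n = 16777216 and 31n^5 = 7713792, so 16777216 ≥ 7713792.
Inductive step: suppose the statement holds for some j ≥ 12, so 4^j ≥ 31j^5.
Then 4^(j + 1) = 4·(4^j) ≥ 4·(31j^5).
Also, for j ≥ 12 we have 4·(31j^5) ≥ 31(j+1)^5, since 4 ≥ (1 + 1/j)^5 for all j ≥ 12.
Combining, 4^(j + 1) ≥ 31(j+1)^5.
By induction, the statement is established for all n ≥ 12.
Hence the smallest such M is 12.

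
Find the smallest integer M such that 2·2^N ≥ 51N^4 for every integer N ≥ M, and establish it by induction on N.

At N = 22: 8388608 < 11947056, so the inequality fails and M ≥ 23. We prove 2·2^N ≥ 51N^4 for all N ≥ 23.
Base step (N = 23): 2·2^N = 16777216 and 51N^4 = 14271891, so 16777216 ≥ 14271891.
For the inductive step, assume it holds for an arbitrary m ≥ 23, so 2·2^m ≥ 51m^4.
Then 2·2^(m + 1) = 2·(2·2^m) ≥ 2·(51m^4).
Also, for m ≥ 23 we have 2·(51m^4) ≥ 51(m+1)^4, since 2 ≥ (1 + 1/m)^4 for all m ≥ 23.
Combining, 2·2^(m + 1) ≥ 51(m+1)^4.
This completes the induction.
Hence the smallest such M is 23.

M = 23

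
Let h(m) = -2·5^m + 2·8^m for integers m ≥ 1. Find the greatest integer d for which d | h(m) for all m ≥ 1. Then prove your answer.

Computing the first values: h(1) = 6 and h(2) = 78; gcd(6, 78) = 6, so d ≤ 6.
We prove 6 | -2·5^m + 2·8^m for all m ≥ 1 by induction on m.
Base case (m = 1): h(1) = 6 = 6·(1), so 6 | h(1).
Inductive step: suppose the statement holds for some j ≥ 1, i.e. 6 | h(j). Then
h(j+1) − 8·h(j) = (-2·5^(j+1) + 2·8^(j+1)) − 8·(-2·5^j + 2·8^j) = (-2)·5^j·(5 − 8) = (6)·5^j. Since 6 | h(j) by the inductive hypothesis, 6 | 8·h(j); and 6 | 6 since 6 = 6·1. Therefore 6 | h(j+1).
By induction, the statement is established for all m ≥ 1.
Therefore the largest such d is 6.

d = 6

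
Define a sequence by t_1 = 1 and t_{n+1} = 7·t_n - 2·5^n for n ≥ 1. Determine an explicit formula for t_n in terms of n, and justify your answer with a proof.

Computing the first terms: t_1 = 1, t_2 = -3, t_3 = -71. This suggests t_n = 5^n - 4·7^(n - 1).
Base step (n = 1): the formula gives 1 = 1 = t_1.
Inductive step: suppose the statement holds for some k ≥ 1, so t_k = 5^k - 4·7^(k - 1).
Then t_{k+1} = 7·t_k - 2·5^k = 7·(5^k - 4·7^(k - 1)) - 2·5^k = 5^(k + 1) - 4·7^k = 5^(k+1) - 4·7^((k+1) - 1),
which is the claimed formula at n = k+1.
By induction, the statement is established for all n ≥ 1.

t_n = 5^n - 4·7^(n - 1)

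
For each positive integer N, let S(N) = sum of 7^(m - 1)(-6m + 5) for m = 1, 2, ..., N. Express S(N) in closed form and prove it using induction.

S(N) = 7^N(-N + 1) - 1

We claim S(N) = 7^N(-N + 1) - 1 for all N ≥ 1.
Base step (N = 1): S(1) = -1, and the closed form gives -1. They agree.
For the inductive step, assume it holds for an arbitrary m ≥ 1, so S(m) = 7^m(-m + 1) - 1.
Then S(m+1) = S(m) + (7^m(-6m - 1)) = (7^m(-m + 1) - 1) + (7^m(-6m - 1)).
Simplifying, S(m+1) = -7·7^m·m - 1 = 7^(m+1)(-(m+1) + 1) - 1,
which is the closed form with N = m+1.
Hence, by induction on N, the claim holds for every N ≥ 1.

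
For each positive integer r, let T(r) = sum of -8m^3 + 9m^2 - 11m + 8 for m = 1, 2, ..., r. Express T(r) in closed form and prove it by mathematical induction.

T(r) = -r(2r^3 + r^2 + 3r - 4)

We claim T(r) = -r(2r^3 + r^2 + 3r - 4) for all r ≥ 1.
Base step (r = 1): T(1) = -2, and the closed form gives -2. They agree.
Suppose the result is true for r = m, so T(m) = m(-2m^3 - m^2 - 3m + 4).
Then T(m+1) = T(m) + (-8m^3 - 15m^2 - 17m - 2) = (m(-2m^3 - m^2 - 3m + 4)) + (-8m^3 - 15m^2 - 17m - 2).
Simplifying, T(m+1) = -(m + 1)(2m^3 + 7m^2 + 11m + 2) = -(m+1)(2(m+1)^3 + (m+1)^2 + 3(m+1) - 4),
which is the closed form with r = m+1.
This completes the induction.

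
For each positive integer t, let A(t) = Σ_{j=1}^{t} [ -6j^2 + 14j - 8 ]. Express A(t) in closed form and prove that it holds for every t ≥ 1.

We claim A(t) = -2t(t - 1)^2 for all t ≥ 1.
Base case (t = 1): A(1) = 0, and the closed form gives 0. They agree.
Inductive step: assume the claim holds for t = j, so A(j) = 2j(-j^2 + 2j - 1).
Then A(j+1) = A(j) + (2j(-3j + 1)) = (2j(-j^2 + 2j - 1)) + (2j(-3j + 1)).
Simplifying, A(j+1) = -2j^2·(j + 1) = -2(j+1)((j+1) - 1)^2,
which is the closed form with t = j+1.
By induction, the statement is established for all t ≥ 1.

A(t) = -2t(t - 1)^2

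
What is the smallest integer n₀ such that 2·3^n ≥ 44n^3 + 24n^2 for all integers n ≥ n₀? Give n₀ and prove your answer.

At n = 8: 13122 < 24064, so the inequality fails and n₀ ≥ 9. We prove 2·3^n ≥ 44n^3 + 24n^2 for all n ≥ 9.
When n = 9: 2·3^n = 39366 and 44n^3 + 24n^2 = 34020, so 39366 ≥ 34020.
For the inductive step, assume it holds for an arbitrary k ≥ 9, so 2·3^k ≥ 44k^3 + 24k^2.
Then 2·3^(k + 1) = 3·(2·3^k) ≥ 3·(44k^3 + 24k^2).
Also, for k ≥ 9 we have 3·(44k^3 + 24k^2) ≥ 44(k+1)^3 + 24(k+1)^2, since 3·(44k^3 + 24k^2) − (44(k+1)^3 + 24(k+1)^2) = 88k^3 - 84k^2 - 180k - 68, which is nonnegative for all k ≥ 9.
Combining, 2·3^(k + 1) ≥ 44(k+1)^3 + 24(k+1)^2.
By the principle of mathematical induction, the result holds for all n ≥ 9.
Hence the smallest such n₀ is 9.

n₀ = 9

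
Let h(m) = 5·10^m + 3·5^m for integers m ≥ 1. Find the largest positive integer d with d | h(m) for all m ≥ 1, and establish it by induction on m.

d = 5

Computing the first values: h(1) = 65 and h(2) = 575; gcd(65, 575) = 5, so d ≤ 5.
We prove 5 | 5·10^m + 3·5^m for all m ≥ 1 by induction on m.
For the base case m = 1: h(1) = 65 = 5·(13), so 5 | h(1).
Inductive step: suppose the statement holds for some i ≥ 1, i.e. 5 | h(i). Then
h(i+1) − 10·h(i) = (5·10^(i+1) + 3·5^(i+1)) − 10·(5·10^i + 3·5^i) = (3)·5^i·(5 − 10) = (-15)·5^i. Since 5 | h(i) by the inductive hypothesis, 5 | 10·h(i); and 5 | -15 since -15 = 5·-3. Therefore 5 | h(i+1).
By induction, the statement is established for all m ≥ 1.
Therefore the largest such d is 5.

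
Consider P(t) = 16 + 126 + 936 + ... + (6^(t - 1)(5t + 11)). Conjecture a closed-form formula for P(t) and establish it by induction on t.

We claim P(t) = 6^t(t + 2) - 2 for all t ≥ 1.
For the base case t = 1: P(1) = 16, and the closed form gives 16. They agree.
For the inductive step, assume it holds for an arbitrary m ≥ 1, so P(m) = 6^m(m + 2) - 2.
Then P(m+1) = P(m) + (6^m(5m + 16)) = (6^m(m + 2) - 2) + (6^m(5m + 16)).
Simplifying, P(m+1) = 6·6^m·m + 18·6^m - 2 = 6^(m+1)((m+1) + 2) - 2,
which is the closed form with t = m+1.
By induction, the statement is established for all t ≥ 1.

P(t) = 6^t(t + 2) - 2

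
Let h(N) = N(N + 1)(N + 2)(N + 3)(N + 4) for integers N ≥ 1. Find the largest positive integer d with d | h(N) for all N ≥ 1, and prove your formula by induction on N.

d = 120

Computing the first values: h(1) = 120 and h(2) = 720; gcd(120, 720) = 120, so d ≤ 120.
We prove 120 | N(N + 1)(N + 2)(N + 3)(N + 4) for all N ≥ 1 by induction on N.
For the base case N = 1: h(1) = 120 = 120·(1), so 120 | h(1).
Inductive step: suppose the statement holds for some j ≥ 1, i.e. 120 | h(j). Then
h(j+1) − h(j) = (j+1)·(j+2)·(j+3)·(j+4)·(j+5) − j·(j+1)·(j+2)·(j+3)·(j+4) = (j+1)·(j+2)·(j+3)·(j+4)·[(j+5) − j] = 5·(j+1)·(j+2)·(j+3)·(j+4). The product of 4 consecutive integers is divisible by (4)! = 24, so h(j+1) − h(j) is divisible by 5·24 = 120. By the inductive hypothesis 120 | h(j), hence 120 | h(j+1).
Hence, by induction on N, the claim holds for every N ≥ 1.
Therefore the largest such d is 120.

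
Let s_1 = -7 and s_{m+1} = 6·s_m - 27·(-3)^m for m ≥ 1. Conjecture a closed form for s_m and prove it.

Computing the first terms: s_1 = -7, s_2 = 39, s_3 = -9. This suggests s_m = -(-3)^(m + 1) + 2·6^(m - 1).
For the base case m = 1: the formula gives -7 = -7 = s_1.
Inductive step: assume the claim holds for m = k, so s_k = -(-3)^(k + 1) + 2·6^(k - 1).
Then s_{k+1} = 6·s_k - 27·(-3)^k = 6·(-(-3)^(k + 1) + 2·6^(k - 1)) - 27·(-3)^k = -(-3)^(k + 2) + 2·6^k = -(-3)^((k+1) + 1) + 2·6^((k+1) - 1),
which is the claimed formula at m = k+1.
This completes the induction.

s_m = -(-3)^(m + 1) + 2·6^(m - 1)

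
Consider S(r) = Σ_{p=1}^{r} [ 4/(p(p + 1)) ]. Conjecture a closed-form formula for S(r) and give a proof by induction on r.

We claim S(r) = 4r/(r + 1) for all r ≥ 1.
Base case (r = 1): S(1) = 2, and the closed form gives 2. They agree.
Suppose the result is true for r = p, so S(p) = 4p/(p + 1).
Then S(p+1) = S(p) + (4/((p + 1)(p + 2))) = (4p/(p + 1)) + (4/((p + 1)(p + 2))).
Simplifying, S(p+1) = 4(p + 1)/(p + 2) = 4(p+1)/((p+1) + 1),
which is the closed form with r = p+1.
By induction, the statement is established for all r ≥ 1.

S(r) = 4r/(r + 1)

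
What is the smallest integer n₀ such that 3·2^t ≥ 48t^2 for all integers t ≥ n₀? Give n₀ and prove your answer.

At t = 10: 3072 < 4800, so the inequality fails and n₀ ≥ 11. We prove 3·2^t ≥ 48t^2 for all t ≥ 11.
Base step (t = 11): 3·2^t = 6144 and 48t^2 = 5808, so 6144 ≥ 5808.
For the inductive step, assume it holds for an arbitrary r ≥ 11, so 3·2^r ≥ 48r^2.
Then 3·2^(r + 1) = 2·(3·2^r) ≥ 2·(48r^2).
Also, for r ≥ 11 we have 2·(48r^2) ≥ 48(r+1)^2, since 2 ≥ (1 + 1/r)^2 for all r ≥ 11.
Combining, 3·2^(r + 1) ≥ 48(r+1)^2.
Hence, by induction on t, the claim holds for every t ≥ 11.
Hence the smallest such n₀ is 11.

n₀ = 11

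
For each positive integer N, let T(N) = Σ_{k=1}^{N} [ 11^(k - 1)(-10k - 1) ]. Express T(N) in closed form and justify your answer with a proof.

T(N) = -11^N·N

We claim T(N) = -11^N·N for all N ≥ 1.
For the base case N = 1: T(1) = -11, and the closed form gives -11. They agree.
Inductive step: suppose the statement holds for some k ≥ 1, so T(k) = -11^k·k.
Then T(k+1) = T(k) + (11^k(-10k - 11)) = (-11^k·k) + (11^k(-10k - 11)).
Simplifying, T(k+1) = 11^(k + 1)(-k - 1) = -11^(k+1)·(k+1),
which is the closed form with N = k+1.
This completes the induction.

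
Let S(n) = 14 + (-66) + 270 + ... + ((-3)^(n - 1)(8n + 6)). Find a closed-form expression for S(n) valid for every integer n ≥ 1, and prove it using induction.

S(n) = -2(-3)^n(n + 1) + 2

We claim S(n) = -2(-3)^n(n + 1) + 2 for all n ≥ 1.
For the base case n = 1: S(1) = 14, and the closed form gives 14. They agree.
Inductive step: suppose the statement holds for some m ≥ 1, so S(m) = -2(-3)^m(m + 1) + 2.
Then S(m+1) = S(m) + ((-3)^m(8m + 14)) = (-2(-3)^m(m + 1) + 2) + ((-3)^m(8m + 14)).
Simplifying, S(m+1) = 6(-3)^m·m + 12(-3)^m + 2 = -2(-3)^(m+1)((m+1) + 1) + 2,
which is the closed form with n = m+1.
By the principle of mathematical induction, the result holds for all n ≥ 1.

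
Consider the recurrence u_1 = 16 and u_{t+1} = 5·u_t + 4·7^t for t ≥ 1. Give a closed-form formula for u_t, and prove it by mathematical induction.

Computing the first terms: u_1 = 16, u_2 = 108, u_3 = 736. This suggests u_t = 2·5^(t - 1) + 2·7^t.
When t = 1: the formula gives 16 = 16 = u_1.
Suppose the result is true for t = p, so u_p = 2·5^(p - 1) + 2·7^p.
Then u_{p+1} = 5·u_p + 4·7^p = 5·(2·5^(p - 1) + 2·7^p) + 4·7^p = 2·5^p + 2·7^(p + 1) = 2·5^((p+1) - 1) + 2·7^(p+1),
which is the claimed formula at t = p+1.
By the principle of mathematical induction, the result holds for all t ≥ 1.

u_t = 2·5^(t - 1) + 2·7^t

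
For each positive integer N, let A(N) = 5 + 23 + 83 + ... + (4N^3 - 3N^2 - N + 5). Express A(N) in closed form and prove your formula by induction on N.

A(N) = N(N^3 + N^2 - N + 4)

We claim A(N) = N(N^3 + N^2 - N + 4) for all N ≥ 1.
Base case (N = 1): A(1) = 5, and the closed form gives 5. They agree.
Suppose the result is true for N = j, so A(j) = j(j^3 + j^2 - j + 4).
Then A(j+1) = A(j) + (4j^3 + 9j^2 + 5j + 5) = (j(j^3 + j^2 - j + 4)) + (4j^3 + 9j^2 + 5j + 5).
Simplifying, A(j+1) = (j + 1)(j^3 + 4j^2 + 4j + 5) = (j+1)((j+1)^3 + (j+1)^2 - (j+1) + 4),
which is the closed form with N = j+1.
By the principle of mathematical induction, the result holds for all N ≥ 1.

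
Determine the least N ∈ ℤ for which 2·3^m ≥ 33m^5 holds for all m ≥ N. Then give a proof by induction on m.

At m = 14: 9565938 < 17748192, so the inequality fails and N ≥ 15. We prove 2·3^m ≥ 33m^5 for all m ≥ 15.
Base case (m = 15): 2·3^m = 28697814 and 33m^5 = 25059375, so 28697814 ≥ 25059375.
For the inductive step, assume it holds for an arbitrary p ≥ 15, so 2·3^p ≥ 33p^5.
Then 2·3^(p + 1) = 3·(2·3^p) ≥ 3·(33p^5).
Also, for p ≥ 15 we have 3·(33p^5) ≥ 33(p+1)^5, since 3 ≥ (1 + 1/p)^5 for all p ≥ 15.
Combining, 2·3^(p + 1) ≥ 33(p+1)^5.
This completes the induction.
Hence the smallest such N is 15.

N = 15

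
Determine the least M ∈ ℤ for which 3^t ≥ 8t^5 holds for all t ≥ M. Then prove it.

M = 14

At t = 13: 1594323 < 2970344, so the inequality fails and M ≥ 14. We prove 3^t ≥ 8t^5 for all t ≥ 14.
When t = 14: 3^t = 4782969 and 8t^5 = 4302592, so 4782969 ≥ 4302592.
Inductive step: suppose the statement holds for some m ≥ 14, so 3^m ≥ 8m^5.
Then 3^(m + 1) = 3·(3^m) ≥ 3·(8m^5).
Also, for m ≥ 14 we have 3·(8m^5) ≥ 8(m+1)^5, since 3 ≥ (1 + 1/m)^5 for all m ≥ 14.
Combining, 3^(m + 1) ≥ 8(m+1)^5.
Hence, by induction on t, the claim holds for every t ≥ 14.
Hence the smallest such M is 14.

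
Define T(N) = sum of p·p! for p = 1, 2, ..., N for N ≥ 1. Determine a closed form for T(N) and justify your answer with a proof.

T(N) = (N + 1)! - 1

We claim T(N) = (N + 1)! - 1 for all N ≥ 1.
Base case (N = 1): T(1) = 1, and the closed form gives 1. They agree.
Inductive step: assume the claim holds for N = p, so T(p) = (p + 1)! - 1.
Then T(p+1) = T(p) + ((p + 1)(p + 1)!) = ((p + 1)! - 1) + ((p + 1)(p + 1)!).
Simplifying, T(p+1) = ((p+1) + 1)! - 1,
which is the closed form with N = p+1.
By the principle of mathematical induction, the result holds for all N ≥ 1.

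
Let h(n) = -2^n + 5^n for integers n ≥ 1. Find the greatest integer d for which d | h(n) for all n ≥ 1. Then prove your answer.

Computing the first values: h(1) = 3 and h(2) = 21; gcd(3, 21) = 3, so d ≤ 3.
We prove 3 | -2^n + 5^n for all n ≥ 1 by induction on n.
For the base case n = 1: h(1) = 3 = 3·(1), so 3 | h(1).
Suppose the result is true for n = j, i.e. 3 | h(j). Then
5^{j+1} − 2^{j+1} = 5·5^j − 2·2^j = 5·(5^j − 2^j) + (3)·2^j. The first term is divisible by 3 by the inductive hypothesis, and the second term (3)·2^j is divisible by 3 since 3 | 3. Hence 3 | h(j+1).
This completes the induction.
Therefore the largest such d is 3.

d = 3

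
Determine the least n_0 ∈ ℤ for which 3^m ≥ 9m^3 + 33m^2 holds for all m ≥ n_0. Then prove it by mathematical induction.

n_0 = 9

At m = 8: 6561 < 6720, so the inequality fails and n_0 ≥ 9. We prove 3^m ≥ 9m^3 + 33m^2 for all m ≥ 9.
Base step (m = 9): 3^m = 19683 and 9m^3 + 33m^2 = 9234, so 19683 ≥ 9234.
Inductive step: assume the claim holds for m = j, so 3^j ≥ 9j^3 + 33j^2.
Then 3^(j + 1) = 3·(3^j) ≥ 3·(9j^3 + 33j^2).
Also, for j ≥ 9 we have 3·(9j^3 + 33j^2) ≥ 9(j+1)^3 + 33(j+1)^2, since 3·(9j^3 + 33j^2) − (9(j+1)^3 + 33(j+1)^2) = 18j^3 + 39j^2 - 93j - 42, which is nonnegative for all j ≥ 9.
Combining, 3^(j + 1) ≥ 9(j+1)^3 + 33(j+1)^2.
Hence, by induction on m, the claim holds for every m ≥ 9.
Hence the smallest such n_0 is 9.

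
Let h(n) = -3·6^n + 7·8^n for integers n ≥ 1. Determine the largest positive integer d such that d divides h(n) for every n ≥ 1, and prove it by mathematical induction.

d = 2

Computing the first values: h(1) = 38 and h(2) = 340; gcd(38, 340) = 2, so d ≤ 2.
We prove 2 | -3·6^n + 7·8^n for all n ≥ 1 by induction on n.
For the base case n = 1: h(1) = 38 = 2·(19), so 2 | h(1).
Suppose the result is true for n = k, i.e. 2 | h(k). Then
h(k+1) − 8·h(k) = (-3·6^(k+1) + 7·8^(k+1)) − 8·(-3·6^k + 7·8^k) = (-3)·6^k·(6 − 8) = (6)·6^k. Since 2 | h(k) by the inductive hypothesis, 2 | 8·h(k); and 2 | 6 since 6 = 2·3. Therefore 2 | h(k+1).
This completes the induction.
Therefore the largest such d is 2.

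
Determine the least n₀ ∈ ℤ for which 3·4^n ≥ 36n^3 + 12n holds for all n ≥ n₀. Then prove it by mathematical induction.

At n = 5: 3072 < 4560, so the inequality fails and n₀ ≥ 6. We prove 3·4^n ≥ 36n^3 + 12n for all n ≥ 6.
When n = 6: 3·4^n = 12288 and 36n^3 + 12n = 7848, so 12288 ≥ 7848.
For the inductive step, assume it holds for an arbitrary m ≥ 6, so 3·4^m ≥ 36m^3 + 12m.
Then 3·4^(m + 1) = 4·(3·4^m) ≥ 4·(36m^3 + 12m).
Also, for m ≥ 6 we have 4·(36m^3 + 12m) ≥ 36(m+1)^3 + 12(m+1), since 4·(36m^3 + 12m) − (36(m+1)^3 + 12(m+1)) = 108m^3 - 108m^2 - 72m - 48, which is nonnegative for all m ≥ 6.
Combining, 3·4^(m + 1) ≥ 36(m+1)^3 + 12(m+1).
This completes the induction.
Hence the smallest such n₀ is 6.

n₀ = 6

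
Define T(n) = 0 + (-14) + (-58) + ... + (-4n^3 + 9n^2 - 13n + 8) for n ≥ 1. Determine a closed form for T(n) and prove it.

T(n) = -n(n - 1)(n^2 + 3)

We claim T(n) = -n(n - 1)(n^2 + 3) for all n ≥ 1.
When n = 1: T(1) = 0, and the closed form gives 0. They agree.
Inductive step: suppose the statement holds for some j ≥ 1, so T(j) = j(-j^3 + j^2 - 3j + 3).
Then T(j+1) = T(j) + (j(-4j^2 - 3j - 7)) = (j(-j^3 + j^2 - 3j + 3)) + (j(-4j^2 - 3j - 7)).
Simplifying, T(j+1) = -j(j + 1)(j^2 + 2j + 4) = -(j+1)((j+1) - 1)((j+1)^2 + 3),
which is the closed form with n = j+1.
By the principle of mathematical induction, the result holds for all n ≥ 1.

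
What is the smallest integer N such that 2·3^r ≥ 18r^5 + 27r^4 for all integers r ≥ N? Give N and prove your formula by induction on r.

N = 15

At r = 14: 9565938 < 10718064, so the inequality fails and N ≥ 15. We prove 2·3^r ≥ 18r^5 + 27r^4 for all r ≥ 15.
Base step (r = 15): 2·3^r = 28697814 and 18r^5 + 27r^4 = 15035625, so 28697814 ≥ 15035625.
Suppose the result is true for r = j, so 2·3^j ≥ 18j^5 + 27j^4.
Then 2·3^(j + 1) = 3·(2·3^j) ≥ 3·(18j^5 + 27j^4).
Also, for j ≥ 15 we have 3·(18j^5 + 27j^4) ≥ 18(j+1)^5 + 27(j+1)^4, since 3·(18j^5 + 27j^4) − (18(j+1)^5 + 27(j+1)^4) = 36j^5 - 36j^4 - 288j^3 - 342j^2 - 198j - 45, which is nonnegative for all j ≥ 15.
Combining, 2·3^(j + 1) ≥ 18(j+1)^5 + 27(j+1)^4.
By the principle of mathematical induction, the result holds for all r ≥ 15.
Hence the smallest such N is 15.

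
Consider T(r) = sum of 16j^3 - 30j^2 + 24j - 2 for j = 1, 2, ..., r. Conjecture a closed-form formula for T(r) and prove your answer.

T(r) = r(4r^3 - 2r^2 + r + 5)

We claim T(r) = r(4r^3 - 2r^2 + r + 5) for all r ≥ 1.
For the base case r = 1: T(1) = 8, and the closed form gives 8. They agree.
Inductive step: assume the claim holds for r = j, so T(j) = j(4j^3 - 2j^2 + j + 5).
Then T(j+1) = T(j) + (16j^3 + 18j^2 + 12j + 8) = (j(4j^3 - 2j^2 + j + 5)) + (16j^3 + 18j^2 + 12j + 8).
Simplifying, T(j+1) = (j + 1)(4j^3 + 10j^2 + 9j + 8) = (j+1)(4(j+1)^3 - 2(j+1)^2 + (j+1) + 5),
which is the closed form with r = j+1.
This completes the induction.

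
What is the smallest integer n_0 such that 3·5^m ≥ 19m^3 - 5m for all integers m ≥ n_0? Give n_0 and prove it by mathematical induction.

n_0 = 4

At m = 3: 375 < 498, so the inequality fails and n_0 ≥ 4. We prove 3·5^m ≥ 19m^3 - 5m for all m ≥ 4.
Base case (m = 4): 3·5^m = 1875 and 19m^3 - 5m = 1196, so 1875 ≥ 1196.
For the inductive step, assume it holds for an arbitrary i ≥ 4, so 3·5^i ≥ 19i^3 - 5i.
Then 3·5^(i + 1) = 5·(3·5^i) ≥ 5·(19i^3 - 5i).
Also, for i ≥ 4 we have 5·(19i^3 - 5i) ≥ 19(i+1)^3 - 5(i+1), since 5·(19i^3 - 5i) − (19(i+1)^3 - 5(i+1)) = 76i^3 - 57i^2 - 77i - 14, which is nonnegative for all i ≥ 4.
Combining, 3·5^(i + 1) ≥ 19(i+1)^3 - 5(i+1).
By induction, the statement is established for all m ≥ 4.
Hence the smallest such n_0 is 4.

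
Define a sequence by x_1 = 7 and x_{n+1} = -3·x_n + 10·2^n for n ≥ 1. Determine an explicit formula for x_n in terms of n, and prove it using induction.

Computing the first terms: x_1 = 7, x_2 = -1, x_3 = 43. This suggests x_n = -(-3)^n + 2^(n + 1).
Base case (n = 1): the formula gives 7 = 7 = x_1.
Inductive step: suppose the statement holds for some i ≥ 1, so x_i = -(-3)^i + 2^(i + 1).
Then x_{i+1} = -3·x_i + 10·2^i = -3·(-(-3)^i + 2^(i + 1)) + 10·2^i = -(-3)^(i + 1) + 2^(i + 2) = -(-3)^(i+1) + 2^((i+1) + 1),
which is the claimed formula at n = i+1.
By induction, the statement is established for all n ≥ 1.

x_n = -(-3)^n + 2^(n + 1)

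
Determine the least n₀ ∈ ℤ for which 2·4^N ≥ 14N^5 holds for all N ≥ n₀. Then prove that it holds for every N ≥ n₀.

At N = 9: 524288 < 826686, so the inequality fails and n₀ ≥ 10. We prove 2·4^N ≥ 14N^5 for all N ≥ 10.
When N = 10: 2·4^N = 2097152 and 14N^5 = 1400000, so 2097152 ≥ 1400000.
Inductive step: assume the claim holds for N = j, so 2·4^j ≥ 14j^5.
Then 2·4^(j + 1) = 4·(2·4^j) ≥ 4·(14j^5).
Also, for j ≥ 10 we have 4·(14j^5) ≥ 14(j+1)^5, since 4 ≥ (1 + 1/j)^5 for all j ≥ 10.
Combining, 2·4^(j + 1) ≥ 14(j+1)^5.
Hence, by induction on N, the claim holds for every N ≥ 10.
Hence the smallest such n₀ is 10.

n₀ = 10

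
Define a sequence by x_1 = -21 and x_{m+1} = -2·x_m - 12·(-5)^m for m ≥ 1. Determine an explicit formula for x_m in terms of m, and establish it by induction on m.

Computing the first terms: x_1 = -21, x_2 = 102, x_3 = -504. This suggests x_m = -(-2)^(m - 1) + 4(-5)^m.
For the base case m = 1: the formula gives -21 = -21 = x_1.
Inductive step: assume the claim holds for m = r, so x_r = -(-2)^(r - 1) + 4(-5)^r.
Then x_{r+1} = -2·x_r - 12·(-5)^r = -2·(-(-2)^(r - 1) + 4(-5)^r) - 12·(-5)^r = -(-2)^r + 4(-5)^(r + 1) = -(-2)^((r+1) - 1) + 4(-5)^(r+1),
which is the claimed formula at m = r+1.
By the principle of mathematical induction, the result holds for all m ≥ 1.

x_m = -(-2)^(m - 1) + 4(-5)^m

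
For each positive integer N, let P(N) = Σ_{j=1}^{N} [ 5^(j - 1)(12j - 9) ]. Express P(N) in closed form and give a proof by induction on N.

We claim P(N) = 3·5^N(N - 1) + 3 for all N ≥ 1.
For the base case N = 1: P(1) = 3, and the closed form gives 3. They agree.
Suppose the result is true for N = j, so P(j) = 3·5^j(j - 1) + 3.
Then P(j+1) = P(j) + (5^j(12j + 3)) = (3·5^j(j - 1) + 3) + (5^j(12j + 3)).
Simplifying, P(j+1) = 15·5^j·j + 3 = 3·5^(j+1)((j+1) - 1) + 3,
which is the closed form with N = j+1.
By induction, the statement is established for all N ≥ 1.

P(N) = 3·5^N(N - 1) + 3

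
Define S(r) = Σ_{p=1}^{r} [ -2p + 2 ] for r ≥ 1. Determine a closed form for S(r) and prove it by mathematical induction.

We claim S(r) = -r(r - 1) for all r ≥ 1.
Base step (r = 1): S(1) = 0, and the closed form gives 0. They agree.
Inductive step: suppose the statement holds for some p ≥ 1, so S(p) = p(-p + 1).
Then S(p+1) = S(p) + (-2p) = (p(-p + 1)) + (-2p).
Simplifying, S(p+1) = -p(p + 1) = -(p+1)((p+1) - 1),
which is the closed form with r = p+1.
Hence, by induction on r, the claim holds for every r ≥ 1.

S(r) = -r(r - 1)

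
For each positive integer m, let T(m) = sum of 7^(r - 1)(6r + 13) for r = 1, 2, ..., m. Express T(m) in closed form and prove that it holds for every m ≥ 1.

We claim T(m) = 7^m(m + 2) - 2 for all m ≥ 1.
For the base case m = 1: T(1) = 19, and the closed form gives 19. They agree.
Suppose the result is true for m = r, so T(r) = 7^r(r + 2) - 2.
Then T(r+1) = T(r) + (7^r(6r + 19)) = (7^r(r + 2) - 2) + (7^r(6r + 19)).
Simplifying, T(r+1) = 7·7^r·r + 21·7^r - 2 = 7^(r+1)((r+1) + 2) - 2,
which is the closed form with m = r+1.
By the principle of mathematical induction, the result holds for all m ≥ 1.

T(m) = 7^m(m + 2) - 2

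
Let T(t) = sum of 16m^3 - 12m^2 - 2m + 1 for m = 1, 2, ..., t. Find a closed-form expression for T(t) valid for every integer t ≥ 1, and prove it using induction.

We claim T(t) = t(2t + 1)(2t^2 + t - 2) for all t ≥ 1.
When t = 1: T(1) = 3, and the closed form gives 3. They agree.
Inductive step: suppose the statement holds for some m ≥ 1, so T(m) = m(4m^3 + 4m^2 - 3m - 2).
Then T(m+1) = T(m) + (16m^3 + 36m^2 + 22m + 3) = (m(4m^3 + 4m^2 - 3m - 2)) + (16m^3 + 36m^2 + 22m + 3).
Simplifying, T(m+1) = (m + 1)(2m + 3)(2m^2 + 5m + 1) = (m+1)(2(m+1) + 1)(2(m+1)^2 + (m+1) - 2),
which is the closed form with t = m+1.
By induction, the statement is established for all t ≥ 1.

T(t) = t(2t + 1)(2t^2 + t - 2)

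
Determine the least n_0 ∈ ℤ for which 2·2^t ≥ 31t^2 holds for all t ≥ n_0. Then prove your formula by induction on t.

At t = 10: 2048 < 3100, so the inequality fails and n_0 ≥ 11. We prove 2·2^t ≥ 31t^2 for all t ≥ 11.
Base step (t = 11): 2·2^t = 4096 and 31t^2 = 3751, so 4096 ≥ 3751.
For the inductive step, assume it holds for an arbitrary j ≥ 11, so 2·2^j ≥ 31j^2.
Then 2·2^(j + 1) = 2·(2·2^j) ≥ 2·(31j^2).
Also, for j ≥ 11 we have 2·(31j^2) ≥ 31(j+1)^2, since 2 ≥ (1 + 1/j)^2 for all j ≥ 11.
Combining, 2·2^(j + 1) ≥ 31(j+1)^2.
By the principle of mathematical induction, the result holds for all t ≥ 11.
Hence the smallest such n_0 is 11.

n_0 = 11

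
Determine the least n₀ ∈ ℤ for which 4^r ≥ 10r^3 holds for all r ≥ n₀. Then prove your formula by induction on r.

At r = 5: 1024 < 1250, so the inequality fails and n₀ ≥ 6. We prove 4^r ≥ 10r^3 for all r ≥ 6.
When r = 6: 4^r = 4096 and 10r^3 = 2160, so 4096 ≥ 2160.
Inductive step: assume the claim holds for r = i, so 4^i ≥ 10i^3.
Then 4^(i + 1) = 4·(4^i) ≥ 4·(10i^3).
Also, for i ≥ 6 we have 4·(10i^3) ≥ 10(i+1)^3, since 4 ≥ (1 + 1/i)^3 for all i ≥ 6.
Combining, 4^(i + 1) ≥ 10(i+1)^3.
Hence, by induction on r, the claim holds for every r ≥ 6.
Hence the smallest such n₀ is 6.

n₀ = 6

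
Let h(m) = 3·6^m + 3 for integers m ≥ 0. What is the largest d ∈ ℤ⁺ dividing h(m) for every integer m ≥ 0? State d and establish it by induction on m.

Computing the first values: h(0) = 6 and h(1) = 21; gcd(6, 21) = 3, so d ≤ 3.
We prove 3 | 3·6^m + 3 for all m ≥ 0 by induction on m.
For the base case m = 0: h(0) = 6 = 3·(2), so 3 | h(0).
Inductive step: suppose the statement holds for some j ≥ 0, i.e. 3 | h(j). Then
h(j+1) = 3·6^(j+1) + 3 = 6·(3·6^j + 3) - 15 = 6·h(j) - 15. The first term is divisible by 3 by the inductive hypothesis, and -15 is divisible by 3. Hence 3 | h(j+1).
By the principle of mathematical induction, the result holds for all m ≥ 0.
Therefore the largest such d is 3.

d = 3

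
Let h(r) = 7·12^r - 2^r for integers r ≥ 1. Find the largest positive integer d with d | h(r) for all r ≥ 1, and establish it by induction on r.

Computing the first values: h(1) = 82 and h(2) = 1004; gcd(82, 1004) = 2, so d ≤ 2.
We prove 2 | 7·12^r - 2^r for all r ≥ 1 by induction on r.
Base step (r = 1): h(1) = 82 = 2·(41), so 2 | h(1).
Suppose the result is true for r = p, i.e. 2 | h(p). Then
h(p+1) − 12·h(p) = (7·12^(p+1) - 2^(p+1)) − 12·(7·12^p - 2^p) = (-1)·2^p·(2 − 12) = (10)·2^p. Since 2 | h(p) by the inductive hypothesis, 2 | 12·h(p); and 2 | 10 since 10 = 2·5. Therefore 2 | h(p+1).
By the principle of mathematical induction, the result holds for all r ≥ 1.
Therefore the largest such d is 2.

d = 2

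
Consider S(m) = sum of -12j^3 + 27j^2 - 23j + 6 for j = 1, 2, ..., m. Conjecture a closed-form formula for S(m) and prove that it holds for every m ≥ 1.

S(m) = -m(3m^3 - 3m^2 + m + 1)

We claim S(m) = -m(3m^3 - 3m^2 + m + 1) for all m ≥ 1.
For the base case m = 1: S(1) = -2, and the closed form gives -2. They agree.
For the inductive step, assume it holds for an arbitrary j ≥ 1, so S(j) = j(-3j^3 + 3j^2 - j - 1).
Then S(j+1) = S(j) + (-12j^3 - 9j^2 - 5j - 2) = (j(-3j^3 + 3j^2 - j - 1)) + (-12j^3 - 9j^2 - 5j - 2).
Simplifying, S(j+1) = -(j + 1)(3j^3 + 6j^2 + 4j + 2) = -(j+1)(3(j+1)^3 - 3(j+1)^2 + (j+1) + 1),
which is the closed form with m = j+1.
By induction, the statement is established for all m ≥ 1.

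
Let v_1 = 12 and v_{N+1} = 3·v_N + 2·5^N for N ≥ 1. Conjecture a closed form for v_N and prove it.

v_N = 7·3^(N - 1) + 5^N

Computing the first terms: v_1 = 12, v_2 = 46, v_3 = 188. This suggests v_N = 7·3^(N - 1) + 5^N.
When N = 1: the formula gives 12 = 12 = v_1.
Suppose the result is true for N = r, so v_r = 7·3^(r - 1) + 5^r.
Then v_{r+1} = 3·v_r + 2·5^r = 3·(7·3^(r - 1) + 5^r) + 2·5^r = 7·3^r + 5^(r + 1) = 7·3^((r+1) - 1) + 5^(r+1),
which is the claimed formula at N = r+1.
Hence, by induction on N, the claim holds for every N ≥ 1.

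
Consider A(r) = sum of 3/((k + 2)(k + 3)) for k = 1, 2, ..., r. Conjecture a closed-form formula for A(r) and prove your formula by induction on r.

We claim A(r) = r/(r + 3) for all r ≥ 1.
When r = 1: A(1) = 1/4, and the closed form gives 1/4. They agree.
Inductive step: suppose the statement holds for some k ≥ 1, so A(k) = k/(k + 3).
Then A(k+1) = A(k) + (3/((k + 3)(k + 4))) = (k/(k + 3)) + (3/((k + 3)(k + 4))).
Simplifying, A(k+1) = (k + 1)/(k + 4) = (k+1)/((k+1) + 3),
which is the closed form with r = k+1.
By induction, the statement is established for all r ≥ 1.

A(r) = r/(r + 3)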